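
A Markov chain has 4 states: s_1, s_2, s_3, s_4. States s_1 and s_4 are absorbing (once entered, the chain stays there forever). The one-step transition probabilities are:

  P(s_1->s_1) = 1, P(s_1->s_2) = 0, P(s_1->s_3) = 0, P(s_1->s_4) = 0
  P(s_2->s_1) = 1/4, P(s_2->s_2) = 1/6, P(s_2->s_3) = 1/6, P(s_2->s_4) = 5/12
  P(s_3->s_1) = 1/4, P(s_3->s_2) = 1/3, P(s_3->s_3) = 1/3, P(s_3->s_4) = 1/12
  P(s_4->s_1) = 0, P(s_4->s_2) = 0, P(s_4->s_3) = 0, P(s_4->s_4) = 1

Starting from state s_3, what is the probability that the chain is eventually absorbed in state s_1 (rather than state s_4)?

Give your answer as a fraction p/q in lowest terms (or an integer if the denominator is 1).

Let a_i = P(absorbed in s_1 | start in state i).
Boundary conditions: a_s_1 = 1, a_s_4 = 0.
For each transient state i, a_i = sum_j P(i->j) * a_j:
  a_s_2 = 1/4*a_s_1 + 1/6*a_s_2 + 1/6*a_s_3 + 5/12*a_s_4
  a_s_3 = 1/4*a_s_1 + 1/3*a_s_2 + 1/3*a_s_3 + 1/12*a_s_4

Substituting a_s_1 = 1 and a_s_4 = 0, rearrange to (I - Q) a = r where r[i] = P(i -> s_1):
  [5/6, -1/6] . (a_s_2, a_s_3) = 1/4
  [-1/3, 2/3] . (a_s_2, a_s_3) = 1/4

Solving yields:
  a_s_2 = 5/12
  a_s_3 = 7/12

Starting state is s_3, so the absorption probability is a_s_3 = 7/12.

Answer: 7/12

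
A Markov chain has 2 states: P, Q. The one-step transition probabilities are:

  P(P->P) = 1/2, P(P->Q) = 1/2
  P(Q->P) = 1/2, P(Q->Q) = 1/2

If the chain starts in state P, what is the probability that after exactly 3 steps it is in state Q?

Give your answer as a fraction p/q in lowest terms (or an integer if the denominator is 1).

Computing P^3 by repeated multiplication:
P^1 =
  P: [1/2, 1/2]
  Q: [1/2, 1/2]
P^2 =
  P: [1/2, 1/2]
  Q: [1/2, 1/2]
P^3 =
  P: [1/2, 1/2]
  Q: [1/2, 1/2]

(P^3)[P -> Q] = 1/2

Answer: 1/2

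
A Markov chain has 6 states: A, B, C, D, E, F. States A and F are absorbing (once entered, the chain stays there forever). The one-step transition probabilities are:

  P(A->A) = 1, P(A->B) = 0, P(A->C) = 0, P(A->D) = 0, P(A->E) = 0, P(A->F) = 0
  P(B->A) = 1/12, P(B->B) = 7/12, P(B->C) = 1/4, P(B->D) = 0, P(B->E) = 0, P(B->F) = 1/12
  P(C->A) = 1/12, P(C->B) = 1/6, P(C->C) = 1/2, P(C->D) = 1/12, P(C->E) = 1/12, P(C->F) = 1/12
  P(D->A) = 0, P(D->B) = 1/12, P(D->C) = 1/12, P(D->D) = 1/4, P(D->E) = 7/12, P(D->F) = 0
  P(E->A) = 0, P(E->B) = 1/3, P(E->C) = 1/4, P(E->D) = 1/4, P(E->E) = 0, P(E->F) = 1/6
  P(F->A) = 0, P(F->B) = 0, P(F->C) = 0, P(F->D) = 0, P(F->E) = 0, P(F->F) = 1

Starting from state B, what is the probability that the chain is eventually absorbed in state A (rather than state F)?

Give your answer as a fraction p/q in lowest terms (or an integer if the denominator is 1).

Answer: 15/32

Derivation:
Let a_i = P(absorbed in A | start in state i).
Boundary conditions: a_A = 1, a_F = 0.
For each transient state i, a_i = sum_j P(i->j) * a_j:
  a_B = 1/12*a_A + 7/12*a_B + 1/4*a_C + 0*a_D + 0*a_E + 1/12*a_F
  a_C = 1/12*a_A + 1/6*a_B + 1/2*a_C + 1/12*a_D + 1/12*a_E + 1/12*a_F
  a_D = 0*a_A + 1/12*a_B + 1/12*a_C + 1/4*a_D + 7/12*a_E + 0*a_F
  a_E = 0*a_A + 1/3*a_B + 1/4*a_C + 1/4*a_D + 0*a_E + 1/6*a_F

Substituting a_A = 1 and a_F = 0, rearrange to (I - Q) a = r where r[i] = P(i -> A):
  [5/12, -1/4, 0, 0] . (a_B, a_C, a_D, a_E) = 1/12
  [-1/6, 1/2, -1/12, -1/12] . (a_B, a_C, a_D, a_E) = 1/12
  [-1/12, -1/12, 3/4, -7/12] . (a_B, a_C, a_D, a_E) = 0
  [-1/3, -1/4, -1/4, 1] . (a_B, a_C, a_D, a_E) = 0

Solving yields:
  a_B = 15/32
  a_C = 43/96
  a_D = 37/96
  a_E = 35/96

Starting state is B, so the absorption probability is a_B = 15/32.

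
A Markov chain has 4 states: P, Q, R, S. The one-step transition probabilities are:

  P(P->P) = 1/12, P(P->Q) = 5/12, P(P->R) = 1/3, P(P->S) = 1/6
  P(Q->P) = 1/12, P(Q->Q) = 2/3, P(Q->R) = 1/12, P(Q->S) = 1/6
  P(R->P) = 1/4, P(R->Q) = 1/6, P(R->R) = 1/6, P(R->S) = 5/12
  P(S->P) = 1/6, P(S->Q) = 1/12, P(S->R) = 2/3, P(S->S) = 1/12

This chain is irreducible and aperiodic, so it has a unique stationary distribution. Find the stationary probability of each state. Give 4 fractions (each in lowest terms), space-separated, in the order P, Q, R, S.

Answer: 67/459 10/27 41/153 11/51

Derivation:
The stationary distribution satisfies pi = pi * P, i.e.:
  pi_P = 1/12*pi_P + 1/12*pi_Q + 1/4*pi_R + 1/6*pi_S
  pi_Q = 5/12*pi_P + 2/3*pi_Q + 1/6*pi_R + 1/12*pi_S
  pi_R = 1/3*pi_P + 1/12*pi_Q + 1/6*pi_R + 2/3*pi_S
  pi_S = 1/6*pi_P + 1/6*pi_Q + 5/12*pi_R + 1/12*pi_S
with normalization: pi_P + pi_Q + pi_R + pi_S = 1.

Using the first 3 balance equations plus normalization, the linear system A*pi = b is:
  [-11/12, 1/12, 1/4, 1/6] . pi = 0
  [5/12, -1/3, 1/6, 1/12] . pi = 0
  [1/3, 1/12, -5/6, 2/3] . pi = 0
  [1, 1, 1, 1] . pi = 1

Solving yields:
  pi_P = 67/459
  pi_Q = 10/27
  pi_R = 41/153
  pi_S = 11/51

Verification (pi * P):
  67/459*1/12 + 10/27*1/12 + 41/153*1/4 + 11/51*1/6 = 67/459 = pi_P  (ok)
  67/459*5/12 + 10/27*2/3 + 41/153*1/6 + 11/51*1/12 = 10/27 = pi_Q  (ok)
  67/459*1/3 + 10/27*1/12 + 41/153*1/6 + 11/51*2/3 = 41/153 = pi_R  (ok)
  67/459*1/6 + 10/27*1/6 + 41/153*5/12 + 11/51*1/12 = 11/51 = pi_S  (ok)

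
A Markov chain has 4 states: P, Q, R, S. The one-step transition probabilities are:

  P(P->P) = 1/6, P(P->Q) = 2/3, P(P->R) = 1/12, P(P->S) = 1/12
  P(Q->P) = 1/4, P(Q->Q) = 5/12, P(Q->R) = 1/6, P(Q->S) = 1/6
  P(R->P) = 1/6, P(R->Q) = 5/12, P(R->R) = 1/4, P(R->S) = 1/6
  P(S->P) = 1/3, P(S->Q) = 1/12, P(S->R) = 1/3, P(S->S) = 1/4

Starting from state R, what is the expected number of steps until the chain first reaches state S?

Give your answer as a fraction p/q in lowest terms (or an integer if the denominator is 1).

Let h_i = expected steps to first reach S from state i.
Boundary: h_S = 0.
First-step equations for the other states:
  h_P = 1 + 1/6*h_P + 2/3*h_Q + 1/12*h_R + 1/12*h_S
  h_Q = 1 + 1/4*h_P + 5/12*h_Q + 1/6*h_R + 1/6*h_S
  h_R = 1 + 1/6*h_P + 5/12*h_Q + 1/4*h_R + 1/6*h_S

Substituting h_S = 0 and rearranging gives the linear system (I - Q) h = 1:
  [5/6, -2/3, -1/12] . (h_P, h_Q, h_R) = 1
  [-1/4, 7/12, -1/6] . (h_P, h_Q, h_R) = 1
  [-1/6, -5/12, 3/4] . (h_P, h_Q, h_R) = 1

Solving yields:
  h_P = 1836/253
  h_Q = 1704/253
  h_R = 1692/253

Starting state is R, so the expected hitting time is h_R = 1692/253.

Answer: 1692/253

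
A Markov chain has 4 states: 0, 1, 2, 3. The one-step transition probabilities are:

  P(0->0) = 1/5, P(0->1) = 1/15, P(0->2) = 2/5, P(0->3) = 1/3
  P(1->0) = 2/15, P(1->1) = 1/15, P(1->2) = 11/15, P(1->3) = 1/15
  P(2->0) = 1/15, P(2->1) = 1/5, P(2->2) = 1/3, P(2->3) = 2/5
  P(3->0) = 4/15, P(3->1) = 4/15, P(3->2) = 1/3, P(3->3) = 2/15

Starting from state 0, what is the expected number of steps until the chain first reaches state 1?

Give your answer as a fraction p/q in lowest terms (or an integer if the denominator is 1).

Let h_i = expected steps to first reach 1 from state i.
Boundary: h_1 = 0.
First-step equations for the other states:
  h_0 = 1 + 1/5*h_0 + 1/15*h_1 + 2/5*h_2 + 1/3*h_3
  h_2 = 1 + 1/15*h_0 + 1/5*h_1 + 1/3*h_2 + 2/5*h_3
  h_3 = 1 + 4/15*h_0 + 4/15*h_1 + 1/3*h_2 + 2/15*h_3

Substituting h_1 = 0 and rearranging gives the linear system (I - Q) h = 1:
  [4/5, -2/5, -1/3] . (h_0, h_2, h_3) = 1
  [-1/15, 2/3, -2/5] . (h_0, h_2, h_3) = 1
  [-4/15, -1/3, 13/15] . (h_0, h_2, h_3) = 1

Solving yields:
  h_0 = 1445/251
  h_2 = 1250/251
  h_3 = 1215/251

Starting state is 0, so the expected hitting time is h_0 = 1445/251.

Answer: 1445/251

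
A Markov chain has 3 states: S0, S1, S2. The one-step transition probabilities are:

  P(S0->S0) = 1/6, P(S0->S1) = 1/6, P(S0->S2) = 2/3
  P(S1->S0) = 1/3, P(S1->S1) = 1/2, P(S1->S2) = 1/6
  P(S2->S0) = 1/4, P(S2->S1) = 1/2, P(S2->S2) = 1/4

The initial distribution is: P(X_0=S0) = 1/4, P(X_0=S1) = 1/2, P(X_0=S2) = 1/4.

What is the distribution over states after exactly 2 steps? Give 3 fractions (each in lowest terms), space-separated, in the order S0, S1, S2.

Answer: 151/576 59/144 21/64

Derivation:
Propagating the distribution step by step (d_{t+1} = d_t * P):
d_0 = (S0=1/4, S1=1/2, S2=1/4)
  d_1[S0] = 1/4*1/6 + 1/2*1/3 + 1/4*1/4 = 13/48
  d_1[S1] = 1/4*1/6 + 1/2*1/2 + 1/4*1/2 = 5/12
  d_1[S2] = 1/4*2/3 + 1/2*1/6 + 1/4*1/4 = 5/16
d_1 = (S0=13/48, S1=5/12, S2=5/16)
  d_2[S0] = 13/48*1/6 + 5/12*1/3 + 5/16*1/4 = 151/576
  d_2[S1] = 13/48*1/6 + 5/12*1/2 + 5/16*1/2 = 59/144
  d_2[S2] = 13/48*2/3 + 5/12*1/6 + 5/16*1/4 = 21/64
d_2 = (S0=151/576, S1=59/144, S2=21/64)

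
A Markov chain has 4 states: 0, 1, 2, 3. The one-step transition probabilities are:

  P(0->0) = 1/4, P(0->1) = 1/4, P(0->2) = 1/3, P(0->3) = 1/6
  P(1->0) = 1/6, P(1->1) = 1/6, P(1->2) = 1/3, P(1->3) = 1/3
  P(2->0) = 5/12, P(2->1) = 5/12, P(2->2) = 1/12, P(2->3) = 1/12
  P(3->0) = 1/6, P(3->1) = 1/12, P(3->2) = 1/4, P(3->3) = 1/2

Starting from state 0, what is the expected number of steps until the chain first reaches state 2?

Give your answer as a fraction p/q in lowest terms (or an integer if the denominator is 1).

Let h_i = expected steps to first reach 2 from state i.
Boundary: h_2 = 0.
First-step equations for the other states:
  h_0 = 1 + 1/4*h_0 + 1/4*h_1 + 1/3*h_2 + 1/6*h_3
  h_1 = 1 + 1/6*h_0 + 1/6*h_1 + 1/3*h_2 + 1/3*h_3
  h_3 = 1 + 1/6*h_0 + 1/12*h_1 + 1/4*h_2 + 1/2*h_3

Substituting h_2 = 0 and rearranging gives the linear system (I - Q) h = 1:
  [3/4, -1/4, -1/6] . (h_0, h_1, h_3) = 1
  [-1/6, 5/6, -1/3] . (h_0, h_1, h_3) = 1
  [-1/6, -1/12, 1/2] . (h_0, h_1, h_3) = 1

Solving yields:
  h_0 = 81/25
  h_1 = 33/10
  h_3 = 363/100

Starting state is 0, so the expected hitting time is h_0 = 81/25.

Answer: 81/25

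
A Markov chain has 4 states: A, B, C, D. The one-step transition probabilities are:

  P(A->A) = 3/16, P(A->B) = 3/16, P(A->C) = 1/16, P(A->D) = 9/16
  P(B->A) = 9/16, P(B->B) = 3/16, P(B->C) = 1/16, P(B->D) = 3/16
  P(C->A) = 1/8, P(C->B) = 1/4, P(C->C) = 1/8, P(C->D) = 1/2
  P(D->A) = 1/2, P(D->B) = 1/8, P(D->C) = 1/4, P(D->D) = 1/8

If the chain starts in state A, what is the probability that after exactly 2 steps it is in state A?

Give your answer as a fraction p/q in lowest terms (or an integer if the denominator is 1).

Computing P^2 by repeated multiplication:
P^1 =
  A: [3/16, 3/16, 1/16, 9/16]
  B: [9/16, 3/16, 1/16, 3/16]
  C: [1/8, 1/4, 1/8, 1/2]
  D: [1/2, 1/8, 1/4, 1/8]
P^2 =
  A: [55/128, 5/32, 11/64, 31/128]
  B: [5/16, 23/128, 13/128, 13/32]
  C: [55/128, 21/128, 21/128, 31/128]
  D: [33/128, 25/128, 13/128, 57/128]

(P^2)[A -> A] = 55/128

Answer: 55/128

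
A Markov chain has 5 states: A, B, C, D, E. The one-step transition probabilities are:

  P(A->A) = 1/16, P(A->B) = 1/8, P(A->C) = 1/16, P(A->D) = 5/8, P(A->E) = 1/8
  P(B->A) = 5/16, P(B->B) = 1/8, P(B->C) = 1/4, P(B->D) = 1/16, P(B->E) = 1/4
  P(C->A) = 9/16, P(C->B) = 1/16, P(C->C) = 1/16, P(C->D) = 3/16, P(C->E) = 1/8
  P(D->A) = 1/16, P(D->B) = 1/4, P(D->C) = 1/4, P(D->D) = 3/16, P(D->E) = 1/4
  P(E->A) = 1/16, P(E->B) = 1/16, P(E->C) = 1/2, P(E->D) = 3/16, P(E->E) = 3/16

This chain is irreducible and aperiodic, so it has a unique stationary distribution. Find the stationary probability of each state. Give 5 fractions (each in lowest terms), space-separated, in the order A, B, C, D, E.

The stationary distribution satisfies pi = pi * P, i.e.:
  pi_A = 1/16*pi_A + 5/16*pi_B + 9/16*pi_C + 1/16*pi_D + 1/16*pi_E
  pi_B = 1/8*pi_A + 1/8*pi_B + 1/16*pi_C + 1/4*pi_D + 1/16*pi_E
  pi_C = 1/16*pi_A + 1/4*pi_B + 1/16*pi_C + 1/4*pi_D + 1/2*pi_E
  pi_D = 5/8*pi_A + 1/16*pi_B + 3/16*pi_C + 3/16*pi_D + 3/16*pi_E
  pi_E = 1/8*pi_A + 1/4*pi_B + 1/8*pi_C + 1/4*pi_D + 3/16*pi_E
with normalization: pi_A + pi_B + pi_C + pi_D + pi_E = 1.

Using the first 4 balance equations plus normalization, the linear system A*pi = b is:
  [-15/16, 5/16, 9/16, 1/16, 1/16] . pi = 0
  [1/8, -7/8, 1/16, 1/4, 1/16] . pi = 0
  [1/16, 1/4, -15/16, 1/4, 1/2] . pi = 0
  [5/8, 1/16, 3/16, -13/16, 3/16] . pi = 0
  [1, 1, 1, 1, 1] . pi = 1

Solving yields:
  pi_A = 10763/52690
  pi_B = 13947/105380
  pi_C = 11453/52690
  pi_D = 27433/105380
  pi_E = 4892/26345

Verification (pi * P):
  10763/52690*1/16 + 13947/105380*5/16 + 11453/52690*9/16 + 27433/105380*1/16 + 4892/26345*1/16 = 10763/52690 = pi_A  (ok)
  10763/52690*1/8 + 13947/105380*1/8 + 11453/52690*1/16 + 27433/105380*1/4 + 4892/26345*1/16 = 13947/105380 = pi_B  (ok)
  10763/52690*1/16 + 13947/105380*1/4 + 11453/52690*1/16 + 27433/105380*1/4 + 4892/26345*1/2 = 11453/52690 = pi_C  (ok)
  10763/52690*5/8 + 13947/105380*1/16 + 11453/52690*3/16 + 27433/105380*3/16 + 4892/26345*3/16 = 27433/105380 = pi_D  (ok)
  10763/52690*1/8 + 13947/105380*1/4 + 11453/52690*1/8 + 27433/105380*1/4 + 4892/26345*3/16 = 4892/26345 = pi_E  (ok)

Answer: 10763/52690 13947/105380 11453/52690 27433/105380 4892/26345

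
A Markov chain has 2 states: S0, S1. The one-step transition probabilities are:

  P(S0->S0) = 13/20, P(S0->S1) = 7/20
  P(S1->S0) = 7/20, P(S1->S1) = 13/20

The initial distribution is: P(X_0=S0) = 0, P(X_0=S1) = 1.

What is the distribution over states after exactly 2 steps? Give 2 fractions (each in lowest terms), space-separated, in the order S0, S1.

Propagating the distribution step by step (d_{t+1} = d_t * P):
d_0 = (S0=0, S1=1)
  d_1[S0] = 0*13/20 + 1*7/20 = 7/20
  d_1[S1] = 0*7/20 + 1*13/20 = 13/20
d_1 = (S0=7/20, S1=13/20)
  d_2[S0] = 7/20*13/20 + 13/20*7/20 = 91/200
  d_2[S1] = 7/20*7/20 + 13/20*13/20 = 109/200
d_2 = (S0=91/200, S1=109/200)

Answer: 91/200 109/200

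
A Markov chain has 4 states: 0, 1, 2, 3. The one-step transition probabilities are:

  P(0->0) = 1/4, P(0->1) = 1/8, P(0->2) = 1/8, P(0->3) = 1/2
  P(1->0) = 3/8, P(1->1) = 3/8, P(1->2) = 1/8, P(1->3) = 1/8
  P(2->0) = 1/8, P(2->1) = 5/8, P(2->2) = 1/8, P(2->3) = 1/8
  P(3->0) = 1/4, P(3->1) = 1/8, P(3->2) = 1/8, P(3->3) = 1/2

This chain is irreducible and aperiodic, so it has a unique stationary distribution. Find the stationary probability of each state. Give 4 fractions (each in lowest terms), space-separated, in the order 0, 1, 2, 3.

Answer: 17/64 1/4 1/8 23/64

Derivation:
The stationary distribution satisfies pi = pi * P, i.e.:
  pi_0 = 1/4*pi_0 + 3/8*pi_1 + 1/8*pi_2 + 1/4*pi_3
  pi_1 = 1/8*pi_0 + 3/8*pi_1 + 5/8*pi_2 + 1/8*pi_3
  pi_2 = 1/8*pi_0 + 1/8*pi_1 + 1/8*pi_2 + 1/8*pi_3
  pi_3 = 1/2*pi_0 + 1/8*pi_1 + 1/8*pi_2 + 1/2*pi_3
with normalization: pi_0 + pi_1 + pi_2 + pi_3 = 1.

Using the first 3 balance equations plus normalization, the linear system A*pi = b is:
  [-3/4, 3/8, 1/8, 1/4] . pi = 0
  [1/8, -5/8, 5/8, 1/8] . pi = 0
  [1/8, 1/8, -7/8, 1/8] . pi = 0
  [1, 1, 1, 1] . pi = 1

Solving yields:
  pi_0 = 17/64
  pi_1 = 1/4
  pi_2 = 1/8
  pi_3 = 23/64

Verification (pi * P):
  17/64*1/4 + 1/4*3/8 + 1/8*1/8 + 23/64*1/4 = 17/64 = pi_0  (ok)
  17/64*1/8 + 1/4*3/8 + 1/8*5/8 + 23/64*1/8 = 1/4 = pi_1  (ok)
  17/64*1/8 + 1/4*1/8 + 1/8*1/8 + 23/64*1/8 = 1/8 = pi_2  (ok)
  17/64*1/2 + 1/4*1/8 + 1/8*1/8 + 23/64*1/2 = 23/64 = pi_3  (ok)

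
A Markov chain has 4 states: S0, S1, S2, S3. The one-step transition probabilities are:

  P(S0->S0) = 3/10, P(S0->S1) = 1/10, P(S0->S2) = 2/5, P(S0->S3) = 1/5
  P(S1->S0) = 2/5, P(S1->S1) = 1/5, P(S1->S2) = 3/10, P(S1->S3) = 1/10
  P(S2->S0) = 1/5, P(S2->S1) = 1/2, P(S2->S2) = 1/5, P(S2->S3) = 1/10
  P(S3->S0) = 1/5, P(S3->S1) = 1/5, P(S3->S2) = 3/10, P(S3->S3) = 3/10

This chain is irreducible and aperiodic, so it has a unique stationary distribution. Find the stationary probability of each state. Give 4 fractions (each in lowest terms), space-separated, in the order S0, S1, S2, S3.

Answer: 141/503 263/1006 150/503 161/1006

Derivation:
The stationary distribution satisfies pi = pi * P, i.e.:
  pi_S0 = 3/10*pi_S0 + 2/5*pi_S1 + 1/5*pi_S2 + 1/5*pi_S3
  pi_S1 = 1/10*pi_S0 + 1/5*pi_S1 + 1/2*pi_S2 + 1/5*pi_S3
  pi_S2 = 2/5*pi_S0 + 3/10*pi_S1 + 1/5*pi_S2 + 3/10*pi_S3
  pi_S3 = 1/5*pi_S0 + 1/10*pi_S1 + 1/10*pi_S2 + 3/10*pi_S3
with normalization: pi_S0 + pi_S1 + pi_S2 + pi_S3 = 1.

Using the first 3 balance equations plus normalization, the linear system A*pi = b is:
  [-7/10, 2/5, 1/5, 1/5] . pi = 0
  [1/10, -4/5, 1/2, 1/5] . pi = 0
  [2/5, 3/10, -4/5, 3/10] . pi = 0
  [1, 1, 1, 1] . pi = 1

Solving yields:
  pi_S0 = 141/503
  pi_S1 = 263/1006
  pi_S2 = 150/503
  pi_S3 = 161/1006

Verification (pi * P):
  141/503*3/10 + 263/1006*2/5 + 150/503*1/5 + 161/1006*1/5 = 141/503 = pi_S0  (ok)
  141/503*1/10 + 263/1006*1/5 + 150/503*1/2 + 161/1006*1/5 = 263/1006 = pi_S1  (ok)
  141/503*2/5 + 263/1006*3/10 + 150/503*1/5 + 161/1006*3/10 = 150/503 = pi_S2  (ok)
  141/503*1/5 + 263/1006*1/10 + 150/503*1/10 + 161/1006*3/10 = 161/1006 = pi_S3  (ok)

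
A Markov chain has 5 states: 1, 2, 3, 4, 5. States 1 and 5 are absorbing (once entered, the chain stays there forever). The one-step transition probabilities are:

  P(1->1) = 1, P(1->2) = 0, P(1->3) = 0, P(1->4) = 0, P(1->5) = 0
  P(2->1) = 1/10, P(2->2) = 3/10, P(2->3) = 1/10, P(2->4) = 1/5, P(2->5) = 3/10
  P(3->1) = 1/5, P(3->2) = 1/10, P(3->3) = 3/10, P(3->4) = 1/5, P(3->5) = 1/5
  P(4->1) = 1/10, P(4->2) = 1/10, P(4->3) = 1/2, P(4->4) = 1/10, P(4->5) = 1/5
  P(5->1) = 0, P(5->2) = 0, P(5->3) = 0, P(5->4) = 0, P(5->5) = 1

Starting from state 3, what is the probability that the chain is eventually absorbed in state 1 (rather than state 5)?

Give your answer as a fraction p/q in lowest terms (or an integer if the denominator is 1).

Let a_i = P(absorbed in 1 | start in state i).
Boundary conditions: a_1 = 1, a_5 = 0.
For each transient state i, a_i = sum_j P(i->j) * a_j:
  a_2 = 1/10*a_1 + 3/10*a_2 + 1/10*a_3 + 1/5*a_4 + 3/10*a_5
  a_3 = 1/5*a_1 + 1/10*a_2 + 3/10*a_3 + 1/5*a_4 + 1/5*a_5
  a_4 = 1/10*a_1 + 1/10*a_2 + 1/2*a_3 + 1/10*a_4 + 1/5*a_5

Substituting a_1 = 1 and a_5 = 0, rearrange to (I - Q) a = r where r[i] = P(i -> 1):
  [7/10, -1/10, -1/5] . (a_2, a_3, a_4) = 1/10
  [-1/10, 7/10, -1/5] . (a_2, a_3, a_4) = 1/5
  [-1/10, -1/2, 9/10] . (a_2, a_3, a_4) = 1/10

Solving yields:
  a_2 = 107/336
  a_3 = 149/336
  a_4 = 11/28

Starting state is 3, so the absorption probability is a_3 = 149/336.

Answer: 149/336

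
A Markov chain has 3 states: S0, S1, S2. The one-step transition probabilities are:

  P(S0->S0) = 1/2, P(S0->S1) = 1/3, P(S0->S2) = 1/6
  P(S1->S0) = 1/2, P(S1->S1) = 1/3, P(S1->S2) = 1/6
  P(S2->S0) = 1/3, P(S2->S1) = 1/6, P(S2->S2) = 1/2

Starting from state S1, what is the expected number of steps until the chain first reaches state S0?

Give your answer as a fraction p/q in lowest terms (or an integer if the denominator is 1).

Let h_i = expected steps to first reach S0 from state i.
Boundary: h_S0 = 0.
First-step equations for the other states:
  h_S1 = 1 + 1/2*h_S0 + 1/3*h_S1 + 1/6*h_S2
  h_S2 = 1 + 1/3*h_S0 + 1/6*h_S1 + 1/2*h_S2

Substituting h_S0 = 0 and rearranging gives the linear system (I - Q) h = 1:
  [2/3, -1/6] . (h_S1, h_S2) = 1
  [-1/6, 1/2] . (h_S1, h_S2) = 1

Solving yields:
  h_S1 = 24/11
  h_S2 = 30/11

Starting state is S1, so the expected hitting time is h_S1 = 24/11.

Answer: 24/11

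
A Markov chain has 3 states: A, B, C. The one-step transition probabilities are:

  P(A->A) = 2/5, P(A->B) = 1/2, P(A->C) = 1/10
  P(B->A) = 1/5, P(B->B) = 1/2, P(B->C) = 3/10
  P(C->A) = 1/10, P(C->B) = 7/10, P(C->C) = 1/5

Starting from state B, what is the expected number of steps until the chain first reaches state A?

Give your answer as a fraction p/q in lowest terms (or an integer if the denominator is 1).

Let h_i = expected steps to first reach A from state i.
Boundary: h_A = 0.
First-step equations for the other states:
  h_B = 1 + 1/5*h_A + 1/2*h_B + 3/10*h_C
  h_C = 1 + 1/10*h_A + 7/10*h_B + 1/5*h_C

Substituting h_A = 0 and rearranging gives the linear system (I - Q) h = 1:
  [1/2, -3/10] . (h_B, h_C) = 1
  [-7/10, 4/5] . (h_B, h_C) = 1

Solving yields:
  h_B = 110/19
  h_C = 120/19

Starting state is B, so the expected hitting time is h_B = 110/19.

Answer: 110/19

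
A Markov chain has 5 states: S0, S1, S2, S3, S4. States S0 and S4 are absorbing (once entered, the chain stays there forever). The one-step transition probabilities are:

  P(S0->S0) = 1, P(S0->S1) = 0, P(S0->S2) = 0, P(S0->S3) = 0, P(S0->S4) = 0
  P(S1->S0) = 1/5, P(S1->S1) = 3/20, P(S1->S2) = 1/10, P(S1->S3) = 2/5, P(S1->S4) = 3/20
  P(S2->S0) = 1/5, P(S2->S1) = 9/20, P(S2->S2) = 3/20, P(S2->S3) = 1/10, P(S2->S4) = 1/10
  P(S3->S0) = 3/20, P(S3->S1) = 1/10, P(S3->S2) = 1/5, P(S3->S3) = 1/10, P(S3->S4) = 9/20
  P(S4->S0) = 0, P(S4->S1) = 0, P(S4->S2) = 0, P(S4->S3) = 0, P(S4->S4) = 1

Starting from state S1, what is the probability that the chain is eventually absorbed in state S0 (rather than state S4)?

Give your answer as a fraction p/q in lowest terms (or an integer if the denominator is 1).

Answer: 942/2087

Derivation:
Let a_i = P(absorbed in S0 | start in state i).
Boundary conditions: a_S0 = 1, a_S4 = 0.
For each transient state i, a_i = sum_j P(i->j) * a_j:
  a_S1 = 1/5*a_S0 + 3/20*a_S1 + 1/10*a_S2 + 2/5*a_S3 + 3/20*a_S4
  a_S2 = 1/5*a_S0 + 9/20*a_S1 + 3/20*a_S2 + 1/10*a_S3 + 1/10*a_S4
  a_S3 = 3/20*a_S0 + 1/10*a_S1 + 1/5*a_S2 + 1/10*a_S3 + 9/20*a_S4

Substituting a_S0 = 1 and a_S4 = 0, rearrange to (I - Q) a = r where r[i] = P(i -> S0):
  [17/20, -1/10, -2/5] . (a_S1, a_S2, a_S3) = 1/5
  [-9/20, 17/20, -1/10] . (a_S1, a_S2, a_S3) = 1/5
  [-1/10, -1/5, 9/10] . (a_S1, a_S2, a_S3) = 3/20

Solving yields:
  a_S1 = 942/2087
  a_S2 = 1071/2087
  a_S3 = 1381/4174

Starting state is S1, so the absorption probability is a_S1 = 942/2087.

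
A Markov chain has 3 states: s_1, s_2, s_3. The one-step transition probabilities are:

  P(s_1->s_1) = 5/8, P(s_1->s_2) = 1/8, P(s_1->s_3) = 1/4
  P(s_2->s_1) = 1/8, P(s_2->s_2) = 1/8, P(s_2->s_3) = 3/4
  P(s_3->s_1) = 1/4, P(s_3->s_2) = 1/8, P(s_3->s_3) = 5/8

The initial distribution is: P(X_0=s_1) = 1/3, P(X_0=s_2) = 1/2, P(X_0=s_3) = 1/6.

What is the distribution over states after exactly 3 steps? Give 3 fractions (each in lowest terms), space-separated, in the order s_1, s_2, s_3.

Propagating the distribution step by step (d_{t+1} = d_t * P):
d_0 = (s_1=1/3, s_2=1/2, s_3=1/6)
  d_1[s_1] = 1/3*5/8 + 1/2*1/8 + 1/6*1/4 = 5/16
  d_1[s_2] = 1/3*1/8 + 1/2*1/8 + 1/6*1/8 = 1/8
  d_1[s_3] = 1/3*1/4 + 1/2*3/4 + 1/6*5/8 = 9/16
d_1 = (s_1=5/16, s_2=1/8, s_3=9/16)
  d_2[s_1] = 5/16*5/8 + 1/8*1/8 + 9/16*1/4 = 45/128
  d_2[s_2] = 5/16*1/8 + 1/8*1/8 + 9/16*1/8 = 1/8
  d_2[s_3] = 5/16*1/4 + 1/8*3/4 + 9/16*5/8 = 67/128
d_2 = (s_1=45/128, s_2=1/8, s_3=67/128)
  d_3[s_1] = 45/128*5/8 + 1/8*1/8 + 67/128*1/4 = 375/1024
  d_3[s_2] = 45/128*1/8 + 1/8*1/8 + 67/128*1/8 = 1/8
  d_3[s_3] = 45/128*1/4 + 1/8*3/4 + 67/128*5/8 = 521/1024
d_3 = (s_1=375/1024, s_2=1/8, s_3=521/1024)

Answer: 375/1024 1/8 521/1024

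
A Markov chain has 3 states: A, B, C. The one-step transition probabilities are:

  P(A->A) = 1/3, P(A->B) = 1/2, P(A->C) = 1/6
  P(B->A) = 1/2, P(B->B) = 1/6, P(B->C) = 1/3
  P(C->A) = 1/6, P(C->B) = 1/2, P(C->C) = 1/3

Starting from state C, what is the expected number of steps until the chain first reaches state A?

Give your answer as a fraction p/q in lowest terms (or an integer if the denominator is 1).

Answer: 24/7

Derivation:
Let h_i = expected steps to first reach A from state i.
Boundary: h_A = 0.
First-step equations for the other states:
  h_B = 1 + 1/2*h_A + 1/6*h_B + 1/3*h_C
  h_C = 1 + 1/6*h_A + 1/2*h_B + 1/3*h_C

Substituting h_A = 0 and rearranging gives the linear system (I - Q) h = 1:
  [5/6, -1/3] . (h_B, h_C) = 1
  [-1/2, 2/3] . (h_B, h_C) = 1

Solving yields:
  h_B = 18/7
  h_C = 24/7

Starting state is C, so the expected hitting time is h_C = 24/7.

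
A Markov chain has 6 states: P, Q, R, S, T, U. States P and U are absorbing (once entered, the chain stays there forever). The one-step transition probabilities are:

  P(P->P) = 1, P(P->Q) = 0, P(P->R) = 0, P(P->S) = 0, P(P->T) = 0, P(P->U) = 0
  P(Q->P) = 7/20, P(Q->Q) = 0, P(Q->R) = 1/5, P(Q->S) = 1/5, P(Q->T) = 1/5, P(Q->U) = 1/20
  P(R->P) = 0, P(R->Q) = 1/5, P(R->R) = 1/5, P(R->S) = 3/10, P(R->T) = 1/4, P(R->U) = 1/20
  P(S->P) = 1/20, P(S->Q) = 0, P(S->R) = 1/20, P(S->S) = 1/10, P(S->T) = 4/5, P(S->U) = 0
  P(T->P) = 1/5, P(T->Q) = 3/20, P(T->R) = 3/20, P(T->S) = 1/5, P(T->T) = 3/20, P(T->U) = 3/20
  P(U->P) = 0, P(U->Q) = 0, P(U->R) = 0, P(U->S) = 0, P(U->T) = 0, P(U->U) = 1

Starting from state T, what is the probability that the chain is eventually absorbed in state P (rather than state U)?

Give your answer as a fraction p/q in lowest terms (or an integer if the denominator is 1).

Let a_i = P(absorbed in P | start in state i).
Boundary conditions: a_P = 1, a_U = 0.
For each transient state i, a_i = sum_j P(i->j) * a_j:
  a_Q = 7/20*a_P + 0*a_Q + 1/5*a_R + 1/5*a_S + 1/5*a_T + 1/20*a_U
  a_R = 0*a_P + 1/5*a_Q + 1/5*a_R + 3/10*a_S + 1/4*a_T + 1/20*a_U
  a_S = 1/20*a_P + 0*a_Q + 1/20*a_R + 1/10*a_S + 4/5*a_T + 0*a_U
  a_T = 1/5*a_P + 3/20*a_Q + 3/20*a_R + 1/5*a_S + 3/20*a_T + 3/20*a_U

Substituting a_P = 1 and a_U = 0, rearrange to (I - Q) a = r where r[i] = P(i -> P):
  [1, -1/5, -1/5, -1/5] . (a_Q, a_R, a_S, a_T) = 7/20
  [-1/5, 4/5, -3/10, -1/4] . (a_Q, a_R, a_S, a_T) = 0
  [0, -1/20, 9/10, -4/5] . (a_Q, a_R, a_S, a_T) = 1/20
  [-3/20, -3/20, -1/5, 17/20] . (a_Q, a_R, a_S, a_T) = 1/5

Solving yields:
  a_Q = 8963/12313
  a_R = 15251/24626
  a_S = 31789/49252
  a_T = 15389/24626

Starting state is T, so the absorption probability is a_T = 15389/24626.

Answer: 15389/24626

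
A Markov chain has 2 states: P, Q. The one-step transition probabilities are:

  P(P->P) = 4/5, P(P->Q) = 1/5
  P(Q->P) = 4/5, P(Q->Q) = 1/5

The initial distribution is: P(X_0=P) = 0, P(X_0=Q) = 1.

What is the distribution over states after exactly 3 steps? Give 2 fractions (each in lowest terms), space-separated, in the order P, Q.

Answer: 4/5 1/5

Derivation:
Propagating the distribution step by step (d_{t+1} = d_t * P):
d_0 = (P=0, Q=1)
  d_1[P] = 0*4/5 + 1*4/5 = 4/5
  d_1[Q] = 0*1/5 + 1*1/5 = 1/5
d_1 = (P=4/5, Q=1/5)
  d_2[P] = 4/5*4/5 + 1/5*4/5 = 4/5
  d_2[Q] = 4/5*1/5 + 1/5*1/5 = 1/5
d_2 = (P=4/5, Q=1/5)
  d_3[P] = 4/5*4/5 + 1/5*4/5 = 4/5
  d_3[Q] = 4/5*1/5 + 1/5*1/5 = 1/5
d_3 = (P=4/5, Q=1/5)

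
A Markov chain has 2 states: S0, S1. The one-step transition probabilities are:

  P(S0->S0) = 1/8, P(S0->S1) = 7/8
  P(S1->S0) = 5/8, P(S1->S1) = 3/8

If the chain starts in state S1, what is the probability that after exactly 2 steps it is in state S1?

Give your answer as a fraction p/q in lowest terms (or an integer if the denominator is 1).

Answer: 11/16

Derivation:
Computing P^2 by repeated multiplication:
P^1 =
  S0: [1/8, 7/8]
  S1: [5/8, 3/8]
P^2 =
  S0: [9/16, 7/16]
  S1: [5/16, 11/16]

(P^2)[S1 -> S1] = 11/16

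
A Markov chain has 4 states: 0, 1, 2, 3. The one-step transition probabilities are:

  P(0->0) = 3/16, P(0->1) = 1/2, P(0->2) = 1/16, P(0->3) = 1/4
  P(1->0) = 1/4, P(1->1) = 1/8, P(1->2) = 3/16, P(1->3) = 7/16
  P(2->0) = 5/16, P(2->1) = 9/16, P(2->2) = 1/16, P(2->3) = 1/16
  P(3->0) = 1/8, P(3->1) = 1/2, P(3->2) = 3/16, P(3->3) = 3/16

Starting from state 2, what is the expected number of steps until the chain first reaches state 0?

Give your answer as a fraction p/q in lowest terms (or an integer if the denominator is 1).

Answer: 1312/321

Derivation:
Let h_i = expected steps to first reach 0 from state i.
Boundary: h_0 = 0.
First-step equations for the other states:
  h_1 = 1 + 1/4*h_0 + 1/8*h_1 + 3/16*h_2 + 7/16*h_3
  h_2 = 1 + 5/16*h_0 + 9/16*h_1 + 1/16*h_2 + 1/16*h_3
  h_3 = 1 + 1/8*h_0 + 1/2*h_1 + 3/16*h_2 + 3/16*h_3

Substituting h_0 = 0 and rearranging gives the linear system (I - Q) h = 1:
  [7/8, -3/16, -7/16] . (h_1, h_2, h_3) = 1
  [-9/16, 15/16, -1/16] . (h_1, h_2, h_3) = 1
  [-1/2, -3/16, 13/16] . (h_1, h_2, h_3) = 1

Solving yields:
  h_1 = 480/107
  h_2 = 1312/321
  h_3 = 528/107

Starting state is 2, so the expected hitting time is h_2 = 1312/321.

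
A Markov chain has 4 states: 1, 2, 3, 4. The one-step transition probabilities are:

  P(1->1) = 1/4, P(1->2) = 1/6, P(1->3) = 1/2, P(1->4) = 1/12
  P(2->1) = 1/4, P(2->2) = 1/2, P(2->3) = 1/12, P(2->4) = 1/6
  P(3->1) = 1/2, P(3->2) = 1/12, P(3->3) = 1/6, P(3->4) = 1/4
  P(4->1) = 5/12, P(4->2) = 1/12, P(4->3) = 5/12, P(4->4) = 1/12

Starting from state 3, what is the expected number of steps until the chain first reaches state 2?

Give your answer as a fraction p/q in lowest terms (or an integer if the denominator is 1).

Answer: 2496/289

Derivation:
Let h_i = expected steps to first reach 2 from state i.
Boundary: h_2 = 0.
First-step equations for the other states:
  h_1 = 1 + 1/4*h_1 + 1/6*h_2 + 1/2*h_3 + 1/12*h_4
  h_3 = 1 + 1/2*h_1 + 1/12*h_2 + 1/6*h_3 + 1/4*h_4
  h_4 = 1 + 5/12*h_1 + 1/12*h_2 + 5/12*h_3 + 1/12*h_4

Substituting h_2 = 0 and rearranging gives the linear system (I - Q) h = 1:
  [3/4, -1/2, -1/12] . (h_1, h_3, h_4) = 1
  [-1/2, 5/6, -1/4] . (h_1, h_3, h_4) = 1
  [-5/12, -5/12, 11/12] . (h_1, h_3, h_4) = 1

Solving yields:
  h_1 = 2328/289
  h_3 = 2496/289
  h_4 = 2508/289

Starting state is 3, so the expected hitting time is h_3 = 2496/289.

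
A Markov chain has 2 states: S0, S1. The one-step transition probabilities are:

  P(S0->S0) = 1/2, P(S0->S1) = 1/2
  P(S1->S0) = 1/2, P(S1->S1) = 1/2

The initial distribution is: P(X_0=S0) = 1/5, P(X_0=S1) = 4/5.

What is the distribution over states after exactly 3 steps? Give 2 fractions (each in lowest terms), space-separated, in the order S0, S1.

Answer: 1/2 1/2

Derivation:
Propagating the distribution step by step (d_{t+1} = d_t * P):
d_0 = (S0=1/5, S1=4/5)
  d_1[S0] = 1/5*1/2 + 4/5*1/2 = 1/2
  d_1[S1] = 1/5*1/2 + 4/5*1/2 = 1/2
d_1 = (S0=1/2, S1=1/2)
  d_2[S0] = 1/2*1/2 + 1/2*1/2 = 1/2
  d_2[S1] = 1/2*1/2 + 1/2*1/2 = 1/2
d_2 = (S0=1/2, S1=1/2)
  d_3[S0] = 1/2*1/2 + 1/2*1/2 = 1/2
  d_3[S1] = 1/2*1/2 + 1/2*1/2 = 1/2
d_3 = (S0=1/2, S1=1/2)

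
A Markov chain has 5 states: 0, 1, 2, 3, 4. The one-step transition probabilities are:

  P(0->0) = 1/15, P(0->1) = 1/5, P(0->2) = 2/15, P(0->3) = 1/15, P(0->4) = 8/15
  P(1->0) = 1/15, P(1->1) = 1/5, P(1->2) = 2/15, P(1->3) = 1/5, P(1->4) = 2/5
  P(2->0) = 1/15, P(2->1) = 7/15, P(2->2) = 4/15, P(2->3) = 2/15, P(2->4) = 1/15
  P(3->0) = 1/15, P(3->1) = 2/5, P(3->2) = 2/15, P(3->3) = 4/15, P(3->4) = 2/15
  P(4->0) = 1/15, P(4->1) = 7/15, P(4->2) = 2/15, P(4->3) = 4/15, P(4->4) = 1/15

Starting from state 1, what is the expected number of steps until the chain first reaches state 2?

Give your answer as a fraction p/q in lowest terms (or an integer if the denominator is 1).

Answer: 15/2

Derivation:
Let h_i = expected steps to first reach 2 from state i.
Boundary: h_2 = 0.
First-step equations for the other states:
  h_0 = 1 + 1/15*h_0 + 1/5*h_1 + 2/15*h_2 + 1/15*h_3 + 8/15*h_4
  h_1 = 1 + 1/15*h_0 + 1/5*h_1 + 2/15*h_2 + 1/5*h_3 + 2/5*h_4
  h_3 = 1 + 1/15*h_0 + 2/5*h_1 + 2/15*h_2 + 4/15*h_3 + 2/15*h_4
  h_4 = 1 + 1/15*h_0 + 7/15*h_1 + 2/15*h_2 + 4/15*h_3 + 1/15*h_4

Substituting h_2 = 0 and rearranging gives the linear system (I - Q) h = 1:
  [14/15, -1/5, -1/15, -8/15] . (h_0, h_1, h_3, h_4) = 1
  [-1/15, 4/5, -1/5, -2/5] . (h_0, h_1, h_3, h_4) = 1
  [-1/15, -2/5, 11/15, -2/15] . (h_0, h_1, h_3, h_4) = 1
  [-1/15, -7/15, -4/15, 14/15] . (h_0, h_1, h_3, h_4) = 1

Solving yields:
  h_0 = 15/2
  h_1 = 15/2
  h_3 = 15/2
  h_4 = 15/2

Starting state is 1, so the expected hitting time is h_1 = 15/2.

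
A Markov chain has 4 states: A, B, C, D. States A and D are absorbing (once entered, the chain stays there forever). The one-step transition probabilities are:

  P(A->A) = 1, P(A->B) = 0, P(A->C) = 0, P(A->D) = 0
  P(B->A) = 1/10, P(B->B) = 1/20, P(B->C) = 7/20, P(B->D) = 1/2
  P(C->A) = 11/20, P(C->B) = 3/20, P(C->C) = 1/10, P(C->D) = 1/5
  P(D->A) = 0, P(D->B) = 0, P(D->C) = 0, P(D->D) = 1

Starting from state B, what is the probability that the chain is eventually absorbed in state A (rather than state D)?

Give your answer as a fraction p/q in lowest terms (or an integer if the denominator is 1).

Answer: 113/321

Derivation:
Let a_i = P(absorbed in A | start in state i).
Boundary conditions: a_A = 1, a_D = 0.
For each transient state i, a_i = sum_j P(i->j) * a_j:
  a_B = 1/10*a_A + 1/20*a_B + 7/20*a_C + 1/2*a_D
  a_C = 11/20*a_A + 3/20*a_B + 1/10*a_C + 1/5*a_D

Substituting a_A = 1 and a_D = 0, rearrange to (I - Q) a = r where r[i] = P(i -> A):
  [19/20, -7/20] . (a_B, a_C) = 1/10
  [-3/20, 9/10] . (a_B, a_C) = 11/20

Solving yields:
  a_B = 113/321
  a_C = 215/321

Starting state is B, so the absorption probability is a_B = 113/321.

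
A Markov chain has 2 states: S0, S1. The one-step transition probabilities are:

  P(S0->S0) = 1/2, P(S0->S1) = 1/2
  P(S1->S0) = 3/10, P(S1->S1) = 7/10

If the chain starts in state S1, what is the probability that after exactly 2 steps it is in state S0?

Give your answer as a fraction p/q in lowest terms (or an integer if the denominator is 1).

Computing P^2 by repeated multiplication:
P^1 =
  S0: [1/2, 1/2]
  S1: [3/10, 7/10]
P^2 =
  S0: [2/5, 3/5]
  S1: [9/25, 16/25]

(P^2)[S1 -> S0] = 9/25

Answer: 9/25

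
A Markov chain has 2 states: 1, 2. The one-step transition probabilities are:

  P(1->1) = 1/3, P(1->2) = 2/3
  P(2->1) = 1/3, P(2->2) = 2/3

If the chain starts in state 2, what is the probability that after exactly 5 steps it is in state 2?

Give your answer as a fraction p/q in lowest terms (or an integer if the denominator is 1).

Computing P^5 by repeated multiplication:
P^1 =
  1: [1/3, 2/3]
  2: [1/3, 2/3]
P^2 =
  1: [1/3, 2/3]
  2: [1/3, 2/3]
P^3 =
  1: [1/3, 2/3]
  2: [1/3, 2/3]
P^4 =
  1: [1/3, 2/3]
  2: [1/3, 2/3]
P^5 =
  1: [1/3, 2/3]
  2: [1/3, 2/3]

(P^5)[2 -> 2] = 2/3

Answer: 2/3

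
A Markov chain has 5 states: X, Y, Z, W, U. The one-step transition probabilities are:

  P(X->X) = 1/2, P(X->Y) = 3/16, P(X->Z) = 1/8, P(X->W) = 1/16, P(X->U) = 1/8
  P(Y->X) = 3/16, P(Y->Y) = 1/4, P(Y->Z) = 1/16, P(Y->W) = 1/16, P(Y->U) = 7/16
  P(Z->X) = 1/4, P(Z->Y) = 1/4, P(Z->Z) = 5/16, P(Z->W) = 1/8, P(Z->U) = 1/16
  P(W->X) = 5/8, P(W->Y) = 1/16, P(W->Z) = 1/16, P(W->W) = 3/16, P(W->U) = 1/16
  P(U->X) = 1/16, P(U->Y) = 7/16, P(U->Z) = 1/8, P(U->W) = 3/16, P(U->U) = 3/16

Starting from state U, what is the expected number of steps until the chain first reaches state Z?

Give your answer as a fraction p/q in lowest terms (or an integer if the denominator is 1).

Let h_i = expected steps to first reach Z from state i.
Boundary: h_Z = 0.
First-step equations for the other states:
  h_X = 1 + 1/2*h_X + 3/16*h_Y + 1/8*h_Z + 1/16*h_W + 1/8*h_U
  h_Y = 1 + 3/16*h_X + 1/4*h_Y + 1/16*h_Z + 1/16*h_W + 7/16*h_U
  h_W = 1 + 5/8*h_X + 1/16*h_Y + 1/16*h_Z + 3/16*h_W + 1/16*h_U
  h_U = 1 + 1/16*h_X + 7/16*h_Y + 1/8*h_Z + 3/16*h_W + 3/16*h_U

Substituting h_Z = 0 and rearranging gives the linear system (I - Q) h = 1:
  [1/2, -3/16, -1/16, -1/8] . (h_X, h_Y, h_W, h_U) = 1
  [-3/16, 3/4, -1/16, -7/16] . (h_X, h_Y, h_W, h_U) = 1
  [-5/8, -1/16, 13/16, -1/16] . (h_X, h_Y, h_W, h_U) = 1
  [-1/16, -7/16, -3/16, 13/16] . (h_X, h_Y, h_W, h_U) = 1

Solving yields:
  h_X = 46720/4839
  h_Y = 50272/4839
  h_W = 49456/4839
  h_U = 48032/4839

Starting state is U, so the expected hitting time is h_U = 48032/4839.

Answer: 48032/4839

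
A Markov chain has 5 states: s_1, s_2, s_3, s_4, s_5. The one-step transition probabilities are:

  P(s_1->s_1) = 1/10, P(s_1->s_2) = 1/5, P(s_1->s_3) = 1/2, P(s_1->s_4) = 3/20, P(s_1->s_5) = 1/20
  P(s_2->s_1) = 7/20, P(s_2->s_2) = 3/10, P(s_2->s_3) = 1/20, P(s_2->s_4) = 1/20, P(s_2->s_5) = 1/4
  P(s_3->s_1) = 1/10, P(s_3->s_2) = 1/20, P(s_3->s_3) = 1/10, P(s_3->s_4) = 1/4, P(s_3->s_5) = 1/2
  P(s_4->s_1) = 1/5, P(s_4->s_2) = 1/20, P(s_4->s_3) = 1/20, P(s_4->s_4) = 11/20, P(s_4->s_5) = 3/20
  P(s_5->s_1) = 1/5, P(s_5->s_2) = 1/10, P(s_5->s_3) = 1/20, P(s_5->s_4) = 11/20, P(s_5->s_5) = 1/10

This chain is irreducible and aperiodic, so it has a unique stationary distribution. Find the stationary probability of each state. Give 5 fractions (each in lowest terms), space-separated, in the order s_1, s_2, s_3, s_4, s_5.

Answer: 24551/132802 7692/66401 18619/132802 49943/132802 24305/132802

Derivation:
The stationary distribution satisfies pi = pi * P, i.e.:
  pi_s_1 = 1/10*pi_s_1 + 7/20*pi_s_2 + 1/10*pi_s_3 + 1/5*pi_s_4 + 1/5*pi_s_5
  pi_s_2 = 1/5*pi_s_1 + 3/10*pi_s_2 + 1/20*pi_s_3 + 1/20*pi_s_4 + 1/10*pi_s_5
  pi_s_3 = 1/2*pi_s_1 + 1/20*pi_s_2 + 1/10*pi_s_3 + 1/20*pi_s_4 + 1/20*pi_s_5
  pi_s_4 = 3/20*pi_s_1 + 1/20*pi_s_2 + 1/4*pi_s_3 + 11/20*pi_s_4 + 11/20*pi_s_5
  pi_s_5 = 1/20*pi_s_1 + 1/4*pi_s_2 + 1/2*pi_s_3 + 3/20*pi_s_4 + 1/10*pi_s_5
with normalization: pi_s_1 + pi_s_2 + pi_s_3 + pi_s_4 + pi_s_5 = 1.

Using the first 4 balance equations plus normalization, the linear system A*pi = b is:
  [-9/10, 7/20, 1/10, 1/5, 1/5] . pi = 0
  [1/5, -7/10, 1/20, 1/20, 1/10] . pi = 0
  [1/2, 1/20, -9/10, 1/20, 1/20] . pi = 0
  [3/20, 1/20, 1/4, -9/20, 11/20] . pi = 0
  [1, 1, 1, 1, 1] . pi = 1

Solving yields:
  pi_s_1 = 24551/132802
  pi_s_2 = 7692/66401
  pi_s_3 = 18619/132802
  pi_s_4 = 49943/132802
  pi_s_5 = 24305/132802

Verification (pi * P):
  24551/132802*1/10 + 7692/66401*7/20 + 18619/132802*1/10 + 49943/132802*1/5 + 24305/132802*1/5 = 24551/132802 = pi_s_1  (ok)
  24551/132802*1/5 + 7692/66401*3/10 + 18619/132802*1/20 + 49943/132802*1/20 + 24305/132802*1/10 = 7692/66401 = pi_s_2  (ok)
  24551/132802*1/2 + 7692/66401*1/20 + 18619/132802*1/10 + 49943/132802*1/20 + 24305/132802*1/20 = 18619/132802 = pi_s_3  (ok)
  24551/132802*3/20 + 7692/66401*1/20 + 18619/132802*1/4 + 49943/132802*11/20 + 24305/132802*11/20 = 49943/132802 = pi_s_4  (ok)
  24551/132802*1/20 + 7692/66401*1/4 + 18619/132802*1/2 + 49943/132802*3/20 + 24305/132802*1/10 = 24305/132802 = pi_s_5  (ok)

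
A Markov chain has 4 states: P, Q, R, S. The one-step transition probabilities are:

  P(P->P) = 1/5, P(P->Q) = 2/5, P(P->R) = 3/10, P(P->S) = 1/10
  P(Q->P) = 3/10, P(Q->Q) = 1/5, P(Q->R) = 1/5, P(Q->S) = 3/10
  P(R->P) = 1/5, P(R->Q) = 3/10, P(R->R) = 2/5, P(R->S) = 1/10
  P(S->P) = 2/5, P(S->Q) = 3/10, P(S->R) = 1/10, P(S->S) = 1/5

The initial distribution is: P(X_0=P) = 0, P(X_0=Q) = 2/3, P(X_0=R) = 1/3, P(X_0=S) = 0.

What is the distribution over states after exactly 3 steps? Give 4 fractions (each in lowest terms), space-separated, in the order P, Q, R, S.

Propagating the distribution step by step (d_{t+1} = d_t * P):
d_0 = (P=0, Q=2/3, R=1/3, S=0)
  d_1[P] = 0*1/5 + 2/3*3/10 + 1/3*1/5 + 0*2/5 = 4/15
  d_1[Q] = 0*2/5 + 2/3*1/5 + 1/3*3/10 + 0*3/10 = 7/30
  d_1[R] = 0*3/10 + 2/3*1/5 + 1/3*2/5 + 0*1/10 = 4/15
  d_1[S] = 0*1/10 + 2/3*3/10 + 1/3*1/10 + 0*1/5 = 7/30
d_1 = (P=4/15, Q=7/30, R=4/15, S=7/30)
  d_2[P] = 4/15*1/5 + 7/30*3/10 + 4/15*1/5 + 7/30*2/5 = 27/100
  d_2[Q] = 4/15*2/5 + 7/30*1/5 + 4/15*3/10 + 7/30*3/10 = 91/300
  d_2[R] = 4/15*3/10 + 7/30*1/5 + 4/15*2/5 + 7/30*1/10 = 77/300
  d_2[S] = 4/15*1/10 + 7/30*3/10 + 4/15*1/10 + 7/30*1/5 = 17/100
d_2 = (P=27/100, Q=91/300, R=77/300, S=17/100)
  d_3[P] = 27/100*1/5 + 91/300*3/10 + 77/300*1/5 + 17/100*2/5 = 793/3000
  d_3[Q] = 27/100*2/5 + 91/300*1/5 + 77/300*3/10 + 17/100*3/10 = 89/300
  d_3[R] = 27/100*3/10 + 91/300*1/5 + 77/300*2/5 + 17/100*1/10 = 98/375
  d_3[S] = 27/100*1/10 + 91/300*3/10 + 77/300*1/10 + 17/100*1/5 = 533/3000
d_3 = (P=793/3000, Q=89/300, R=98/375, S=533/3000)

Answer: 793/3000 89/300 98/375 533/3000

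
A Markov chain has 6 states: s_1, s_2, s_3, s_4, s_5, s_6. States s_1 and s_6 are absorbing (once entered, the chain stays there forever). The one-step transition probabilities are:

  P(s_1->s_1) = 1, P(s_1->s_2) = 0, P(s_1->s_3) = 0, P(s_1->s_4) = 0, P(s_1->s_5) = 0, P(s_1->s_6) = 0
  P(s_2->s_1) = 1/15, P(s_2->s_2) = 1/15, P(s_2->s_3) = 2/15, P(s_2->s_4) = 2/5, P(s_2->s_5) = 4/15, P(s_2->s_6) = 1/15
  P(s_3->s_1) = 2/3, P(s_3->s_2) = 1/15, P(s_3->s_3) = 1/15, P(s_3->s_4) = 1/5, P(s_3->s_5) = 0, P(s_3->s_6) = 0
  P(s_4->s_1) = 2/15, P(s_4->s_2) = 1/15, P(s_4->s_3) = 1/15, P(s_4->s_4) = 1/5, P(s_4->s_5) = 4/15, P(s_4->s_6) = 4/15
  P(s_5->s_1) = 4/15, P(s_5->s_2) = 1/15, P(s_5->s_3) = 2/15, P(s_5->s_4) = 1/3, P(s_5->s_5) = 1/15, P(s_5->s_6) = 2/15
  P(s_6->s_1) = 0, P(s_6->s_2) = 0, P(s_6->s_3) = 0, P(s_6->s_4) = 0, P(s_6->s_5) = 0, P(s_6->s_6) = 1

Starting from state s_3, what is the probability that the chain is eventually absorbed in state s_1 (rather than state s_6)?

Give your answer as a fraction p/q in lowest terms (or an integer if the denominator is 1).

Let a_i = P(absorbed in s_1 | start in state i).
Boundary conditions: a_s_1 = 1, a_s_6 = 0.
For each transient state i, a_i = sum_j P(i->j) * a_j:
  a_s_2 = 1/15*a_s_1 + 1/15*a_s_2 + 2/15*a_s_3 + 2/5*a_s_4 + 4/15*a_s_5 + 1/15*a_s_6
  a_s_3 = 2/3*a_s_1 + 1/15*a_s_2 + 1/15*a_s_3 + 1/5*a_s_4 + 0*a_s_5 + 0*a_s_6
  a_s_4 = 2/15*a_s_1 + 1/15*a_s_2 + 1/15*a_s_3 + 1/5*a_s_4 + 4/15*a_s_5 + 4/15*a_s_6
  a_s_5 = 4/15*a_s_1 + 1/15*a_s_2 + 2/15*a_s_3 + 1/3*a_s_4 + 1/15*a_s_5 + 2/15*a_s_6

Substituting a_s_1 = 1 and a_s_6 = 0, rearrange to (I - Q) a = r where r[i] = P(i -> s_1):
  [14/15, -2/15, -2/5, -4/15] . (a_s_2, a_s_3, a_s_4, a_s_5) = 1/15
  [-1/15, 14/15, -1/5, 0] . (a_s_2, a_s_3, a_s_4, a_s_5) = 2/3
  [-1/15, -1/15, 4/5, -4/15] . (a_s_2, a_s_3, a_s_4, a_s_5) = 2/15
  [-1/15, -2/15, -1/3, 14/15] . (a_s_2, a_s_3, a_s_4, a_s_5) = 4/15

Solving yields:
  a_s_2 = 431/734
  a_s_3 = 10765/12478
  a_s_4 = 6201/12478
  a_s_5 = 7841/12478

Starting state is s_3, so the absorption probability is a_s_3 = 10765/12478.

Answer: 10765/12478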